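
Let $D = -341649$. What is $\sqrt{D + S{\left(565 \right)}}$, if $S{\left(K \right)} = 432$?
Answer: $3 i \sqrt{37913} \approx 584.14 i$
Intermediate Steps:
$\sqrt{D + S{\left(565 \right)}} = \sqrt{-341649 + 432} = \sqrt{-341217} = 3 i \sqrt{37913}$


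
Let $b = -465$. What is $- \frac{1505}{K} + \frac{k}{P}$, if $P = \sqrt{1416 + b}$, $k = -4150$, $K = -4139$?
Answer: $\frac{1505}{4139} - \frac{4150 \sqrt{951}}{951} \approx -134.21$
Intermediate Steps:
$P = \sqrt{951}$ ($P = \sqrt{1416 - 465} = \sqrt{951} \approx 30.838$)
$- \frac{1505}{K} + \frac{k}{P} = - \frac{1505}{-4139} - \frac{4150}{\sqrt{951}} = \left(-1505\right) \left(- \frac{1}{4139}\right) - 4150 \frac{\sqrt{951}}{951} = \frac{1505}{4139} - \frac{4150 \sqrt{951}}{951}$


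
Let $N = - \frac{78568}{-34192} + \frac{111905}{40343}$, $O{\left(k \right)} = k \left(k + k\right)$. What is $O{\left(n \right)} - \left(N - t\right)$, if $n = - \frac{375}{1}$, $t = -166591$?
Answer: $\frac{19769316179565}{172425982} \approx 1.1465 \cdot 10^{5}$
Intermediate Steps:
$n = -375$ ($n = \left(-375\right) 1 = -375$)
$O{\left(k \right)} = 2 k^{2}$ ($O{\left(k \right)} = k 2 k = 2 k^{2}$)
$N = \frac{874490573}{172425982}$ ($N = \left(-78568\right) \left(- \frac{1}{34192}\right) + 111905 \cdot \frac{1}{40343} = \frac{9821}{4274} + \frac{111905}{40343} = \frac{874490573}{172425982} \approx 5.0717$)
$O{\left(n \right)} - \left(N - t\right) = 2 \left(-375\right)^{2} - \frac{28725491257935}{172425982} = 2 \cdot 140625 - \frac{28725491257935}{172425982} = 281250 - \frac{28725491257935}{172425982} = \frac{19769316179565}{172425982}$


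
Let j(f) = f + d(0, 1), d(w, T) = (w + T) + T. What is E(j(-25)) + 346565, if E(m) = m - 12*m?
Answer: 346818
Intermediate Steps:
d(w, T) = w + 2*T (d(w, T) = (T + w) + T = w + 2*T)
j(f) = 2 + f (j(f) = f + (0 + 2*1) = f + (0 + 2) = f + 2 = 2 + f)
E(m) = -11*m
E(j(-25)) + 346565 = -11*(2 - 25) + 346565 = -11*(-23) + 346565 = 253 + 346565 = 346818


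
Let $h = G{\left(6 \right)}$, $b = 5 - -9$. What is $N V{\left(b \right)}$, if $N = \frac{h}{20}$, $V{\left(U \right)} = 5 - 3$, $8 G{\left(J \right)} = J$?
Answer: $\frac{3}{40} \approx 0.075$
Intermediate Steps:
$b = 14$ ($b = 5 + 9 = 14$)
$G{\left(J \right)} = \frac{J}{8}$
$h = \frac{3}{4}$ ($h = \frac{1}{8} \cdot 6 = \frac{3}{4} \approx 0.75$)
$V{\left(U \right)} = 2$
$N = \frac{3}{80}$ ($N = \frac{3}{4 \cdot 20} = \frac{3}{4} \cdot \frac{1}{20} = \frac{3}{80} \approx 0.0375$)
$N V{\left(b \right)} = \frac{3}{80} \cdot 2 = \frac{3}{40}$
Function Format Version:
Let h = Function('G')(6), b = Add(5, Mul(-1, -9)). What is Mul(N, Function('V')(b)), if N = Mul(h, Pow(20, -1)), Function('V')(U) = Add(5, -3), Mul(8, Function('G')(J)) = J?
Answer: Rational(3, 40) ≈ 0.075000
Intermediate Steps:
b = 14 (b = Add(5, 9) = 14)
Function('G')(J) = Mul(Rational(1, 8), J)
h = Rational(3, 4) (h = Mul(Rational(1, 8), 6) = Rational(3, 4) ≈ 0.75000)
Function('V')(U) = 2
N = Rational(3, 80) (N = Mul(Rational(3, 4), Pow(20, -1)) = Mul(Rational(3, 4), Rational(1, 20)) = Rational(3, 80) ≈ 0.037500)
Mul(N, Function('V')(b)) = Mul(Rational(3, 80), 2) = Rational(3, 40)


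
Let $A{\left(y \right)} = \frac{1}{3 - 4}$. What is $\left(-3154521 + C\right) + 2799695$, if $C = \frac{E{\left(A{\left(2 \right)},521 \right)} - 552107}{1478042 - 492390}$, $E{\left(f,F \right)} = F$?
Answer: $- \frac{174867754069}{492826} \approx -3.5483 \cdot 10^{5}$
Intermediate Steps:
$A{\left(y \right)} = -1$ ($A{\left(y \right)} = \frac{1}{-1} = -1$)
$C = - \frac{275793}{492826}$ ($C = \frac{521 - 552107}{1478042 - 492390} = - \frac{551586}{985652} = \left(-551586\right) \frac{1}{985652} = - \frac{275793}{492826} \approx -0.55962$)
$\left(-3154521 + C\right) + 2799695 = \left(-3154521 - \frac{275793}{492826}\right) + 2799695 = - \frac{1554630242139}{492826} + 2799695 = - \frac{174867754069}{492826}$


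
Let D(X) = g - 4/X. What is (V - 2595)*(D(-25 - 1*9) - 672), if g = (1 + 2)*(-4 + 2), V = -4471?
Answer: 81428584/17 ≈ 4.7899e+6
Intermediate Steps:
g = -6 (g = 3*(-2) = -6)
D(X) = -6 - 4/X
(V - 2595)*(D(-25 - 1*9) - 672) = (-4471 - 2595)*((-6 - 4/(-25 - 1*9)) - 672) = -7066*((-6 - 4/(-25 - 9)) - 672) = -7066*((-6 - 4/(-34)) - 672) = -7066*((-6 - 4*(-1/34)) - 672) = -7066*((-6 + 2/17) - 672) = -7066*(-100/17 - 672) = -7066*(-11524/17) = 81428584/17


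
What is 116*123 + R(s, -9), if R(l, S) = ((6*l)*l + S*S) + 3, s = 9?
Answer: 14838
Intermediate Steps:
R(l, S) = 3 + S² + 6*l² (R(l, S) = (6*l² + S²) + 3 = (S² + 6*l²) + 3 = 3 + S² + 6*l²)
116*123 + R(s, -9) = 116*123 + (3 + (-9)² + 6*9²) = 14268 + (3 + 81 + 6*81) = 14268 + (3 + 81 + 486) = 14268 + 570 = 14838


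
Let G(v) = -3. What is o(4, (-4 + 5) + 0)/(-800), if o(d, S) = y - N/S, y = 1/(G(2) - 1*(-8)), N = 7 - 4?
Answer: 7/2000 ≈ 0.0035000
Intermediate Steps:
N = 3
y = ⅕ (y = 1/(-3 - 1*(-8)) = 1/(-3 + 8) = 1/5 = ⅕ ≈ 0.20000)
o(d, S) = ⅕ - 3/S
o(4, (-4 + 5) + 0)/(-800) = ((-15 + ((-4 + 5) + 0))/(5*((-4 + 5) + 0)))/(-800) = ((-15 + (1 + 0))/(5*(1 + 0)))*(-1/800) = ((⅕)*(-15 + 1)/1)*(-1/800) = ((⅕)*1*(-14))*(-1/800) = -14/5*(-1/800) = 7/2000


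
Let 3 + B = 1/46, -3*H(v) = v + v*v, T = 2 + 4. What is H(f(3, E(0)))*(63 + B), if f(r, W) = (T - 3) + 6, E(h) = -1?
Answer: -41415/23 ≈ -1800.7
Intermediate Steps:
T = 6
f(r, W) = 9 (f(r, W) = (6 - 3) + 6 = 3 + 6 = 9)
H(v) = -v/3 - v²/3 (H(v) = -(v + v*v)/3 = -(v + v²)/3 = -v/3 - v²/3)
B = -137/46 (B = -3 + 1/46 = -137/46 ≈ -2.9783)
H(f(3, E(0)))*(63 + B) = (-⅓*9*(1 + 9))*(63 - 137/46) = -⅓*9*10*(2761/46) = -30*2761/46 = -41415/23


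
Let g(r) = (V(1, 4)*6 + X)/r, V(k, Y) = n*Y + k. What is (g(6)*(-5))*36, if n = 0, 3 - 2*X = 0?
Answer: -225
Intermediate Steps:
X = 3/2 (X = 3/2 - ½*0 = 3/2 + 0 = 3/2 ≈ 1.5000)
V(k, Y) = k (V(k, Y) = 0*Y + k = 0 + k = k)
g(r) = 15/(2*r) (g(r) = (1*6 + 3/2)/r = (6 + 3/2)/r = 15/(2*r))
(g(6)*(-5))*36 = (((15/2)/6)*(-5))*36 = (((15/2)*(⅙))*(-5))*36 = ((5/4)*(-5))*36 = -25/4*36 = -225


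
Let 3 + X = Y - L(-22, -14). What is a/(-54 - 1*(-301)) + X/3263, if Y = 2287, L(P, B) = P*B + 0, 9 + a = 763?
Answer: 17446/4769 ≈ 3.6582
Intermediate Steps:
a = 754 (a = -9 + 763 = 754)
L(P, B) = B*P (L(P, B) = B*P + 0 = B*P)
X = 1976 (X = -3 + (2287 - (-14)*(-22)) = -3 + (2287 - 1*308) = -3 + (2287 - 308) = -3 + 1979 = 1976)
a/(-54 - 1*(-301)) + X/3263 = 754/(-54 - 1*(-301)) + 1976/3263 = 754/(-54 + 301) + 1976*(1/3263) = 754/247 + 152/251 = 754*(1/247) + 152/251 = 58/19 + 152/251 = 17446/4769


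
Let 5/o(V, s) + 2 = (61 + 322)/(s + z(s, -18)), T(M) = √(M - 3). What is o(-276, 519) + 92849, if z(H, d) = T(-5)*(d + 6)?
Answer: 40260679172/433633 - 45960*I*√2/433633 ≈ 92845.0 - 0.14989*I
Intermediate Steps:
T(M) = √(-3 + M)
z(H, d) = 2*I*√2*(6 + d) (z(H, d) = √(-3 - 5)*(d + 6) = √(-8)*(6 + d) = (2*I*√2)*(6 + d) = 2*I*√2*(6 + d))
o(V, s) = 5/(-2 + 383/(s - 24*I*√2)) (o(V, s) = 5/(-2 + (61 + 322)/(s + 2*I*√2*(6 - 18))) = 5/(-2 + 383/(s + 2*I*√2*(-12))) = 5/(-2 + 383/(s - 24*I*√2)))
o(-276, 519) + 92849 = 5*(-1*519 + 24*I*√2)/(-383 + 2*519 - 48*I*√2) + 92849 = 5*(-519 + 24*I*√2)/(-383 + 1038 - 48*I*√2) + 92849 = 5*(-519 + 24*I*√2)/(655 - 48*I*√2) + 92849 = 92849 + 5*(-519 + 24*I*√2)/(655 - 48*I*√2)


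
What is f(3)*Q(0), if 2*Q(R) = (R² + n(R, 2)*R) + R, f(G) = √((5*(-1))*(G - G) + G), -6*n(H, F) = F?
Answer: 0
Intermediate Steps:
n(H, F) = -F/6
f(G) = √G (f(G) = √(-5*0 + G) = √(0 + G) = √G)
Q(R) = R²/2 + R/3 (Q(R) = ((R² + (-⅙*2)*R) + R)/2 = ((R² - R/3) + R)/2 = (R² + 2*R/3)/2 = R²/2 + R/3)
f(3)*Q(0) = √3*((⅙)*0*(2 + 3*0)) = √3*((⅙)*0*(2 + 0)) = √3*((⅙)*0*2) = √3*0 = 0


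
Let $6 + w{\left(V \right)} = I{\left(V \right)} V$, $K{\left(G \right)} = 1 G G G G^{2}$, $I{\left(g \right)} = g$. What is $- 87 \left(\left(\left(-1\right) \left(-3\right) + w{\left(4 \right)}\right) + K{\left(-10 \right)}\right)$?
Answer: $8698869$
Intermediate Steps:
$K{\left(G \right)} = G^{5}$ ($K{\left(G \right)} = 1 G^{2} G G^{2} = G^{2} G G^{2} = G^{3} G^{2} = G^{5}$)
$w{\left(V \right)} = -6 + V^{2}$ ($w{\left(V \right)} = -6 + V V = -6 + V^{2}$)
$- 87 \left(\left(\left(-1\right) \left(-3\right) + w{\left(4 \right)}\right) + K{\left(-10 \right)}\right) = - 87 \left(\left(\left(-1\right) \left(-3\right) - \left(6 - 4^{2}\right)\right) + \left(-10\right)^{5}\right) = - 87 \left(\left(3 + \left(-6 + 16\right)\right) - 100000\right) = - 87 \left(\left(3 + 10\right) - 100000\right) = - 87 \left(13 - 100000\right) = \left(-87\right) \left(-99987\right) = 8698869$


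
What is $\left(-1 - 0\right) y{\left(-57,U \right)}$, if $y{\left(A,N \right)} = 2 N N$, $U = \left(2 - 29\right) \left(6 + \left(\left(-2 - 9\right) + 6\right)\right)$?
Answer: $-1458$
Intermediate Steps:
$U = -27$ ($U = - 27 \left(6 + \left(-11 + 6\right)\right) = - 27 \left(6 - 5\right) = \left(-27\right) 1 = -27$)
$y{\left(A,N \right)} = 2 N^{2}$
$\left(-1 - 0\right) y{\left(-57,U \right)} = \left(-1 - 0\right) 2 \left(-27\right)^{2} = \left(-1 + 0\right) 2 \cdot 729 = \left(-1\right) 1458 = -1458$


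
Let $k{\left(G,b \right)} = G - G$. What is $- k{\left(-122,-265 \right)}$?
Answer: $0$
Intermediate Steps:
$k{\left(G,b \right)} = 0$
$- k{\left(-122,-265 \right)} = \left(-1\right) 0 = 0$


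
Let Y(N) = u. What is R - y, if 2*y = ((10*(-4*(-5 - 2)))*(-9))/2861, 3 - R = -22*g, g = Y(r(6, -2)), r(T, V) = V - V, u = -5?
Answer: -304867/2861 ≈ -106.56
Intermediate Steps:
r(T, V) = 0
Y(N) = -5
g = -5
R = -107 (R = 3 - (-22)*(-5) = 3 - 1*110 = 3 - 110 = -107)
y = -1260/2861 (y = (((10*(-4*(-5 - 2)))*(-9))/2861)/2 = (((10*(-4*(-7)))*(-9))*(1/2861))/2 = (((10*28)*(-9))*(1/2861))/2 = ((280*(-9))*(1/2861))/2 = (-2520*1/2861)/2 = (½)*(-2520/2861) = -1260/2861 ≈ -0.44041)
R - y = -107 - 1*(-1260/2861) = -107 + 1260/2861 = -304867/2861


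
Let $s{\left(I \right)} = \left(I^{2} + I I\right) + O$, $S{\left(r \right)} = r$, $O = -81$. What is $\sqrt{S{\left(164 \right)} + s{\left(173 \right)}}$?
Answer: $\sqrt{59941} \approx 244.83$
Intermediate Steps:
$s{\left(I \right)} = -81 + 2 I^{2}$ ($s{\left(I \right)} = \left(I^{2} + I I\right) - 81 = \left(I^{2} + I^{2}\right) - 81 = 2 I^{2} - 81 = -81 + 2 I^{2}$)
$\sqrt{S{\left(164 \right)} + s{\left(173 \right)}} = \sqrt{164 - \left(81 - 2 \cdot 173^{2}\right)} = \sqrt{164 + \left(-81 + 2 \cdot 29929\right)} = \sqrt{164 + \left(-81 + 59858\right)} = \sqrt{164 + 59777} = \sqrt{59941}$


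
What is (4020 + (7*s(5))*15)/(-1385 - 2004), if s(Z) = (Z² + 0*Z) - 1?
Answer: -6540/3389 ≈ -1.9298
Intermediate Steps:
s(Z) = -1 + Z² (s(Z) = (Z² + 0) - 1 = Z² - 1 = -1 + Z²)
(4020 + (7*s(5))*15)/(-1385 - 2004) = (4020 + (7*(-1 + 5²))*15)/(-1385 - 2004) = (4020 + (7*(-1 + 25))*15)/(-3389) = (4020 + (7*24)*15)*(-1/3389) = (4020 + 168*15)*(-1/3389) = (4020 + 2520)*(-1/3389) = 6540*(-1/3389) = -6540/3389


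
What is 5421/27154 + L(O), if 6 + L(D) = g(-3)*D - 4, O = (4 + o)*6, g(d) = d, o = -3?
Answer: -754891/27154 ≈ -27.800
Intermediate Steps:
O = 6 (O = (4 - 3)*6 = 1*6 = 6)
L(D) = -10 - 3*D (L(D) = -6 + (-3*D - 4) = -6 + (-4 - 3*D) = -10 - 3*D)
5421/27154 + L(O) = 5421/27154 + (-10 - 3*6) = 5421*(1/27154) + (-10 - 18) = 5421/27154 - 28 = -754891/27154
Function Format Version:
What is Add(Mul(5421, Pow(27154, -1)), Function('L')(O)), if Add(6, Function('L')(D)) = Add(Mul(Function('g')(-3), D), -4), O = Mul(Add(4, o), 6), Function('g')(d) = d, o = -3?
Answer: Rational(-754891, 27154) ≈ -27.800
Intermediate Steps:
O = 6 (O = Mul(Add(4, -3), 6) = Mul(1, 6) = 6)
Function('L')(D) = Add(-10, Mul(-3, D)) (Function('L')(D) = Add(-6, Add(Mul(-3, D), -4)) = Add(-6, Add(-4, Mul(-3, D))) = Add(-10, Mul(-3, D)))
Add(Mul(5421, Pow(27154, -1)), Function('L')(O)) = Add(Mul(5421, Pow(27154, -1)), Add(-10, Mul(-3, 6))) = Add(Mul(5421, Rational(1, 27154)), Add(-10, -18)) = Add(Rational(5421, 27154), -28) = Rational(-754891, 27154)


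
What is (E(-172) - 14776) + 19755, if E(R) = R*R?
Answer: 34563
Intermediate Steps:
E(R) = R²
(E(-172) - 14776) + 19755 = ((-172)² - 14776) + 19755 = (29584 - 14776) + 19755 = 14808 + 19755 = 34563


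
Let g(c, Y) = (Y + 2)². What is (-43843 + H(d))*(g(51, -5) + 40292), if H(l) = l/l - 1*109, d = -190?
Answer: -1771269251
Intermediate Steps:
g(c, Y) = (2 + Y)²
H(l) = -108 (H(l) = 1 - 109 = -108)
(-43843 + H(d))*(g(51, -5) + 40292) = (-43843 - 108)*((2 - 5)² + 40292) = -43951*((-3)² + 40292) = -43951*(9 + 40292) = -43951*40301 = -1771269251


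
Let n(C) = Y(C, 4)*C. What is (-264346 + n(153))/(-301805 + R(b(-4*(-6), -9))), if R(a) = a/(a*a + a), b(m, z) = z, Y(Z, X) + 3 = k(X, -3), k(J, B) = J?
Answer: 2113544/2414441 ≈ 0.87538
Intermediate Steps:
Y(Z, X) = -3 + X
n(C) = C (n(C) = (-3 + 4)*C = 1*C = C)
R(a) = a/(a + a²) (R(a) = a/(a² + a) = a/(a + a²))
(-264346 + n(153))/(-301805 + R(b(-4*(-6), -9))) = (-264346 + 153)/(-301805 + 1/(1 - 9)) = -264193/(-301805 + 1/(-8)) = -264193/(-301805 - ⅛) = -264193/(-2414441/8) = -264193*(-8/2414441) = 2113544/2414441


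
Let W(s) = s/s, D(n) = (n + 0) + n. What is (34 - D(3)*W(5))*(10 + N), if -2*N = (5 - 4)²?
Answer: 266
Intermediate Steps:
D(n) = 2*n (D(n) = n + n = 2*n)
N = -½ (N = -(5 - 4)²/2 = -½*1² = -½*1 = -½ ≈ -0.50000)
W(s) = 1
(34 - D(3)*W(5))*(10 + N) = (34 - 2*3)*(10 - ½) = (34 - 6)*(19/2) = 28*(19/2) = 266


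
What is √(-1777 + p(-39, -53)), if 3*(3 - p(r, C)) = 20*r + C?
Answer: 67*I*√3/3 ≈ 38.682*I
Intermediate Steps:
p(r, C) = 3 - 20*r/3 - C/3 (p(r, C) = 3 - (20*r + C)/3 = 3 - (C + 20*r)/3 = 3 + (-20*r/3 - C/3) = 3 - 20*r/3 - C/3)
√(-1777 + p(-39, -53)) = √(-1777 + (3 - 20/3*(-39) - ⅓*(-53))) = √(-1777 + (3 + 260 + 53/3)) = √(-1777 + 842/3) = √(-4489/3) = 67*I*√3/3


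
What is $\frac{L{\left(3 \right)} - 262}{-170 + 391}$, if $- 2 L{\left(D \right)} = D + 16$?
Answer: $- \frac{543}{442} \approx -1.2285$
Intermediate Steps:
$L{\left(D \right)} = -8 - \frac{D}{2}$ ($L{\left(D \right)} = - \frac{D + 16}{2} = - \frac{16 + D}{2} = -8 - \frac{D}{2}$)
$\frac{L{\left(3 \right)} - 262}{-170 + 391} = \frac{\left(-8 - \frac{3}{2}\right) - 262}{-170 + 391} = \frac{\left(-8 - \frac{3}{2}\right) - 262}{221} = \left(- \frac{19}{2} - 262\right) \frac{1}{221} = \left(- \frac{543}{2}\right) \frac{1}{221} = - \frac{543}{442}$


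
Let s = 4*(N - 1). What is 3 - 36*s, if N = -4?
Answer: 723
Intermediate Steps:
s = -20 (s = 4*(-4 - 1) = 4*(-5) = -20)
3 - 36*s = 3 - 36*(-20) = 3 + 720 = 723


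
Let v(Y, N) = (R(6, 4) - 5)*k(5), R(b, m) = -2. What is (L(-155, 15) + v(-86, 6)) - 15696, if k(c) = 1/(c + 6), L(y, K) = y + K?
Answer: -174203/11 ≈ -15837.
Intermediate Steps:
L(y, K) = K + y
k(c) = 1/(6 + c)
v(Y, N) = -7/11 (v(Y, N) = (-2 - 5)/(6 + 5) = -7/11)
(L(-155, 15) + v(-86, 6)) - 15696 = ((15 - 155) - 7/11) - 15696 = (-140 - 7/11) - 15696 = -1547/11 - 15696 = -174203/11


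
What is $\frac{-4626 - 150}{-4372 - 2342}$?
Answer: $\frac{796}{1119} \approx 0.71135$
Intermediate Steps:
$\frac{-4626 - 150}{-4372 - 2342} = - \frac{4776}{-6714} = \left(-4776\right) \left(- \frac{1}{6714}\right) = \frac{796}{1119}$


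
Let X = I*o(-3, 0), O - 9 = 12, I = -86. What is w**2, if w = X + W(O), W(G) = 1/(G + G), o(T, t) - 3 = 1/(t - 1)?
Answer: 52171729/1764 ≈ 29576.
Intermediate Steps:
o(T, t) = 3 + 1/(-1 + t) (o(T, t) = 3 + 1/(t - 1) = 3 + 1/(-1 + t))
O = 21 (O = 9 + 12 = 21)
W(G) = 1/(2*G)
X = -172 (X = -86*(-2 + 3*0)/(-1 + 0) = -86*(-2 + 0)/(-1) = -(-86)*(-2) = -86*2 = -172)
w = -7223/42 (w = -172 + (1/2)/21 = -172 + (1/2)*(1/21) = -172 + 1/42 = -7223/42 ≈ -171.98)
w**2 = (-7223/42)**2 = 52171729/1764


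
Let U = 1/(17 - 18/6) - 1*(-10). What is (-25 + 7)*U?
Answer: -1269/7 ≈ -181.29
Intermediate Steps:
U = 141/14 (U = 1/(17 - 18*1/6) + 10 = 1/(17 - 3) + 10 = 1/14 + 10 = 141/14 ≈ 10.071)
(-25 + 7)*U = (-25 + 7)*(141/14) = -18*141/14 = -1269/7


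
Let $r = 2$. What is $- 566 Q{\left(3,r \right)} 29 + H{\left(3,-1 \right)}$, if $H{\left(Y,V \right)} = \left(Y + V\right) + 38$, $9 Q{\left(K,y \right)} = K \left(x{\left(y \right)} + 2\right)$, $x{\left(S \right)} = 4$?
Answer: $-32788$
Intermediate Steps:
$Q{\left(K,y \right)} = \frac{2 K}{3}$ ($Q{\left(K,y \right)} = \frac{K \left(4 + 2\right)}{9} = \frac{K 6}{9} = \frac{6 K}{9} = \frac{2 K}{3}$)
$H{\left(Y,V \right)} = 38 + V + Y$ ($H{\left(Y,V \right)} = \left(V + Y\right) + 38 = 38 + V + Y$)
$- 566 Q{\left(3,r \right)} 29 + H{\left(3,-1 \right)} = - 566 \cdot \frac{2}{3} \cdot 3 \cdot 29 + \left(38 - 1 + 3\right) = - 566 \cdot 2 \cdot 29 + 40 = \left(-566\right) 58 + 40 = -32828 + 40 = -32788$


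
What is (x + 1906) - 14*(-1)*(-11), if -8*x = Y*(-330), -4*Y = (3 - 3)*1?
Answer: 1752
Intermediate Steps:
Y = 0 (Y = -(3 - 3)/4 = -0 = -¼*0 = 0)
x = 0 (x = -0*(-330) = -⅛*0 = 0)
(x + 1906) - 14*(-1)*(-11) = (0 + 1906) - 14*(-1)*(-11) = 1906 + 14*(-11) = 1906 - 154 = 1752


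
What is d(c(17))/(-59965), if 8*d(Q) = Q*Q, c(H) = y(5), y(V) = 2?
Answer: -1/119930 ≈ -8.3382e-6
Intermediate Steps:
c(H) = 2
d(Q) = Q²/8 (d(Q) = (Q*Q)/8 = Q²/8)
d(c(17))/(-59965) = ((⅛)*2²)/(-59965) = ((⅛)*4)*(-1/59965) = (½)*(-1/59965) = -1/119930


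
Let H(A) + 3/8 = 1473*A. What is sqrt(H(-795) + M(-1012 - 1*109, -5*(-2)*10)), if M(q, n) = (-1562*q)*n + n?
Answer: sqrt(2782868234)/4 ≈ 13188.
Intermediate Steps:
M(q, n) = n - 1562*n*q (M(q, n) = -1562*n*q + n = n - 1562*n*q)
H(A) = -3/8 + 1473*A
sqrt(H(-795) + M(-1012 - 1*109, -5*(-2)*10)) = sqrt((-3/8 + 1473*(-795)) + (-5*(-2)*10)*(1 - 1562*(-1012 - 1*109))) = sqrt((-3/8 - 1171035) + (10*10)*(1 - 1562*(-1012 - 109))) = sqrt(-9368283/8 + 100*(1 - 1562*(-1121))) = sqrt(-9368283/8 + 100*(1 + 1751002)) = sqrt(-9368283/8 + 100*1751003) = sqrt(-9368283/8 + 175100300) = sqrt(1391434117/8) = sqrt(2782868234)/4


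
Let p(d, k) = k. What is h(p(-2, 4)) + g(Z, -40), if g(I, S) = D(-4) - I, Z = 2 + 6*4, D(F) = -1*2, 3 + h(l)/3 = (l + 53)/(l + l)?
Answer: -125/8 ≈ -15.625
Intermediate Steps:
h(l) = -9 + 3*(53 + l)/(2*l) (h(l) = -9 + 3*((l + 53)/(l + l)) = -9 + 3*((53 + l)/((2*l))) = -9 + 3*((53 + l)*(1/(2*l))) = -9 + 3*((53 + l)/(2*l)) = -9 + 3*(53 + l)/(2*l))
D(F) = -2
Z = 26 (Z = 2 + 24 = 26)
g(I, S) = -2 - I
h(p(-2, 4)) + g(Z, -40) = (3/2)*(53 - 5*4)/4 + (-2 - 1*26) = (3/2)*(¼)*(53 - 20) + (-2 - 26) = (3/2)*(¼)*33 - 28 = 99/8 - 28 = -125/8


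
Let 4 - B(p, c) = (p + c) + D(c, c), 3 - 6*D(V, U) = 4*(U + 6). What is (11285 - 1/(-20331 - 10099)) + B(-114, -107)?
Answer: 522277699/45645 ≈ 11442.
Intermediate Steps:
D(V, U) = -7/2 - 2*U/3 (D(V, U) = ½ - 2*(U + 6)/3 = ½ - 2*(6 + U)/3 = ½ - (24 + 4*U)/6 = ½ + (-4 - 2*U/3) = -7/2 - 2*U/3)
B(p, c) = 15/2 - p - c/3 (B(p, c) = 4 - ((p + c) + (-7/2 - 2*c/3)) = 4 - ((c + p) + (-7/2 - 2*c/3)) = 4 - (-7/2 + p + c/3) = 4 + (7/2 - p - c/3) = 15/2 - p - c/3)
(11285 - 1/(-20331 - 10099)) + B(-114, -107) = (11285 - 1/(-20331 - 10099)) + (15/2 - 1*(-114) - ⅓*(-107)) = (11285 - 1/(-30430)) + (15/2 + 114 + 107/3) = (11285 - 1*(-1/30430)) + 943/6 = (11285 + 1/30430) + 943/6 = 343402551/30430 + 943/6 = 522277699/45645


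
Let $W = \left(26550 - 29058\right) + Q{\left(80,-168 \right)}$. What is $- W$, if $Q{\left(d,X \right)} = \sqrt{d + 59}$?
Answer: $2508 - \sqrt{139} \approx 2496.2$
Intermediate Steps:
$Q{\left(d,X \right)} = \sqrt{59 + d}$
$W = -2508 + \sqrt{139}$ ($W = \left(26550 - 29058\right) + \sqrt{59 + 80} = -2508 + \sqrt{139} \approx -2496.2$)
$- W = - (-2508 + \sqrt{139}) = 2508 - \sqrt{139}$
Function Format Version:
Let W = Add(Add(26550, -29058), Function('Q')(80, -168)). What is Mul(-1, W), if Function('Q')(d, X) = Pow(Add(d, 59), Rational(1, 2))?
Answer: Add(2508, Mul(-1, Pow(139, Rational(1, 2)))) ≈ 2496.2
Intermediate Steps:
Function('Q')(d, X) = Pow(Add(59, d), Rational(1, 2))
W = Add(-2508, Pow(139, Rational(1, 2))) (W = Add(Add(26550, -29058), Pow(Add(59, 80), Rational(1, 2))) = Add(-2508, Pow(139, Rational(1, 2))) ≈ -2496.2)
Mul(-1, W) = Mul(-1, Add(-2508, Pow(139, Rational(1, 2)))) = Add(2508, Mul(-1, Pow(139, Rational(1, 2))))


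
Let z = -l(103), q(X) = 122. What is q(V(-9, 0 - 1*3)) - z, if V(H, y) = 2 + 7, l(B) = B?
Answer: 225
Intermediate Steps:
V(H, y) = 9
z = -103 (z = -1*103 = -103)
q(V(-9, 0 - 1*3)) - z = 122 - 1*(-103) = 122 + 103 = 225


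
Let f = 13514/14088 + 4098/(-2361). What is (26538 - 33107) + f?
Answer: -36420396677/5543628 ≈ -6569.8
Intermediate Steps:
f = -4304345/5543628 (f = 13514*(1/14088) + 4098*(-1/2361) = 6757/7044 - 1366/787 = -4304345/5543628 ≈ -0.77645)
(26538 - 33107) + f = (26538 - 33107) - 4304345/5543628 = -6569 - 4304345/5543628 = -36420396677/5543628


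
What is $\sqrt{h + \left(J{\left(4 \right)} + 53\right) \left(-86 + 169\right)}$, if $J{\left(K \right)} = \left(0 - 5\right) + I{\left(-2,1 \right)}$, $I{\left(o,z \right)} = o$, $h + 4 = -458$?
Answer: $2 \sqrt{839} \approx 57.931$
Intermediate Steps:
$h = -462$ ($h = -4 - 458 = -462$)
$J{\left(K \right)} = -7$ ($J{\left(K \right)} = \left(0 - 5\right) - 2 = -5 - 2 = -7$)
$\sqrt{h + \left(J{\left(4 \right)} + 53\right) \left(-86 + 169\right)} = \sqrt{-462 + \left(-7 + 53\right) \left(-86 + 169\right)} = \sqrt{-462 + 46 \cdot 83} = \sqrt{-462 + 3818} = \sqrt{3356} = 2 \sqrt{839}$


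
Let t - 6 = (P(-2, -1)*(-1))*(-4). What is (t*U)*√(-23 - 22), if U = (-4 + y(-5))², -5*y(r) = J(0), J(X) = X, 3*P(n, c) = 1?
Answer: 352*I*√5 ≈ 787.1*I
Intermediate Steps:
P(n, c) = ⅓ (P(n, c) = (⅓)*1 = ⅓)
y(r) = 0 (y(r) = -⅕*0 = 0)
U = 16 (U = (-4 + 0)² = (-4)² = 16)
t = 22/3 (t = 6 + ((⅓)*(-1))*(-4) = 6 - ⅓*(-4) = 6 + 4/3 = 22/3 ≈ 7.3333)
(t*U)*√(-23 - 22) = ((22/3)*16)*√(-23 - 22) = 352*√(-45)/3 = 352*(3*I*√5)/3 = 352*I*√5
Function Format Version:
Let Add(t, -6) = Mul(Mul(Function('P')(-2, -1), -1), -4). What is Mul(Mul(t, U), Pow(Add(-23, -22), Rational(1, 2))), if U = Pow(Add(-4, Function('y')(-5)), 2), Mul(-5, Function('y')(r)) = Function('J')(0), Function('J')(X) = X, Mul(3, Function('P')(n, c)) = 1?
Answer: Mul(352, I, Pow(5, Rational(1, 2))) ≈ Mul(787.10, I)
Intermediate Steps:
Function('P')(n, c) = Rational(1, 3) (Function('P')(n, c) = Mul(Rational(1, 3), 1) = Rational(1, 3))
Function('y')(r) = 0 (Function('y')(r) = Mul(Rational(-1, 5), 0) = 0)
U = 16 (U = Pow(Add(-4, 0), 2) = Pow(-4, 2) = 16)
t = Rational(22, 3) (t = Add(6, Mul(Mul(Rational(1, 3), -1), -4)) = Add(6, Mul(Rational(-1, 3), -4)) = Add(6, Rational(4, 3)) = Rational(22, 3) ≈ 7.3333)
Mul(Mul(t, U), Pow(Add(-23, -22), Rational(1, 2))) = Mul(Mul(Rational(22, 3), 16), Pow(Add(-23, -22), Rational(1, 2))) = Mul(Rational(352, 3), Pow(-45, Rational(1, 2))) = Mul(Rational(352, 3), Mul(3, I, Pow(5, Rational(1, 2)))) = Mul(352, I, Pow(5, Rational(1, 2)))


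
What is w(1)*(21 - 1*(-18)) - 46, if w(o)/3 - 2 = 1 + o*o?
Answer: 422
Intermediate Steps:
w(o) = 9 + 3*o² (w(o) = 6 + 3*(1 + o*o) = 6 + 3*(1 + o²) = 6 + (3 + 3*o²) = 9 + 3*o²)
w(1)*(21 - 1*(-18)) - 46 = (9 + 3*1²)*(21 - 1*(-18)) - 46 = (9 + 3*1)*(21 + 18) - 46 = (9 + 3)*39 - 46 = 12*39 - 46 = 468 - 46 = 422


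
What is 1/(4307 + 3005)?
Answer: 1/7312 ≈ 0.00013676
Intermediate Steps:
1/(4307 + 3005) = 1/7312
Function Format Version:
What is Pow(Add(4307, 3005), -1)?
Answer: Rational(1, 7312) ≈ 0.00013676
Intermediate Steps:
Pow(Add(4307, 3005), -1) = Pow(7312, -1) = Rational(1, 7312)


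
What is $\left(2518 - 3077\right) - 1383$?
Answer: $-1942$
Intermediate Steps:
$\left(2518 - 3077\right) - 1383 = -559 - 1383 = -1942$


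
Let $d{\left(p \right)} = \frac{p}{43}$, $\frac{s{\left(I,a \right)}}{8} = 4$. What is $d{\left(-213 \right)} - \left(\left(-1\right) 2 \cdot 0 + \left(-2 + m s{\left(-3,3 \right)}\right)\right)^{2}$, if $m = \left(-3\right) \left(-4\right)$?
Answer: $- \frac{6274945}{43} \approx -1.4593 \cdot 10^{5}$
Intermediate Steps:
$s{\left(I,a \right)} = 32$ ($s{\left(I,a \right)} = 8 \cdot 4 = 32$)
$d{\left(p \right)} = \frac{p}{43}$ ($d{\left(p \right)} = p \frac{1}{43} = \frac{p}{43}$)
$m = 12$
$d{\left(-213 \right)} - \left(\left(-1\right) 2 \cdot 0 + \left(-2 + m s{\left(-3,3 \right)}\right)\right)^{2} = \frac{1}{43} \left(-213\right) - \left(\left(-1\right) 2 \cdot 0 + \left(-2 + 12 \cdot 32\right)\right)^{2} = - \frac{213}{43} - \left(\left(-2\right) 0 + \left(-2 + 384\right)\right)^{2} = - \frac{213}{43} - \left(0 + 382\right)^{2} = - \frac{213}{43} - 382^{2} = - \frac{213}{43} - 145924 = - \frac{6274945}{43}$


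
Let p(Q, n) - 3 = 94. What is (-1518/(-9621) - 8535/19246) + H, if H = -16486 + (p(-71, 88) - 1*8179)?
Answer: -1516401812965/61721922 ≈ -24568.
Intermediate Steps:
p(Q, n) = 97 (p(Q, n) = 3 + 94 = 97)
H = -24568 (H = -16486 + (97 - 1*8179) = -16486 + (97 - 8179) = -16486 - 8082 = -24568)
(-1518/(-9621) - 8535/19246) + H = (-1518/(-9621) - 8535/19246) - 24568 = (-1518*(-1/9621) - 8535*1/19246) - 24568 = (506/3207 - 8535/19246) - 24568 = -17633269/61721922 - 24568 = -1516401812965/61721922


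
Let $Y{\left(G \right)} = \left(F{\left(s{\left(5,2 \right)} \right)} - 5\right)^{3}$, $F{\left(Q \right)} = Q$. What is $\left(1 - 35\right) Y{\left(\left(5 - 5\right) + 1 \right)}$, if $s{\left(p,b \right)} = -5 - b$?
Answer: $58752$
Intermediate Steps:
$Y{\left(G \right)} = -1728$ ($Y{\left(G \right)} = \left(\left(-5 - 2\right) - 5\right)^{3} = \left(-7 - 5\right)^{3} = \left(-12\right)^{3} = -1728$)
$\left(1 - 35\right) Y{\left(\left(5 - 5\right) + 1 \right)} = \left(1 - 35\right) \left(-1728\right) = \left(-34\right) \left(-1728\right) = 58752$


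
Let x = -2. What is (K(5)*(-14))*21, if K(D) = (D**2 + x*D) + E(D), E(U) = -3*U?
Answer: 0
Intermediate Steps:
K(D) = D**2 - 5*D (K(D) = (D**2 - 2*D) - 3*D = D**2 - 5*D)
(K(5)*(-14))*21 = ((5*(-5 + 5))*(-14))*21 = ((5*0)*(-14))*21 = (0*(-14))*21 = 0*21 = 0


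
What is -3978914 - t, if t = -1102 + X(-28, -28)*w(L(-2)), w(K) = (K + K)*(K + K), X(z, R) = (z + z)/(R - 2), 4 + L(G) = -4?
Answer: -59674348/15 ≈ -3.9783e+6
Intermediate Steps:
L(G) = -8 (L(G) = -4 - 4 = -8)
X(z, R) = 2*z/(-2 + R) (X(z, R) = (2*z)/(-2 + R) = 2*z/(-2 + R))
w(K) = 4*K**2 (w(K) = (2*K)*(2*K) = 4*K**2)
t = -9362/15 (t = -1102 + (2*(-28)/(-2 - 28))*(4*(-8)**2) = -1102 + (2*(-28)/(-30))*(4*64) = -1102 + (2*(-28)*(-1/30))*256 = -1102 + (28/15)*256 = -1102 + 7168/15 = -9362/15 ≈ -624.13)
-3978914 - t = -3978914 - 1*(-9362/15) = -3978914 + 9362/15 = -59674348/15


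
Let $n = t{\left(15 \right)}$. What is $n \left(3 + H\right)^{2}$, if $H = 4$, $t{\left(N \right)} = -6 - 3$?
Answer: $-441$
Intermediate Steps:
$t{\left(N \right)} = -9$
$n = -9$
$n \left(3 + H\right)^{2} = - 9 \left(3 + 4\right)^{2} = - 9 \cdot 7^{2} = \left(-9\right) 49 = -441$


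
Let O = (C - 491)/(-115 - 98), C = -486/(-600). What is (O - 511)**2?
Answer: 117403314348961/453690000 ≈ 2.5877e+5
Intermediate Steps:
C = 81/100 (C = -486*(-1/600) = 81/100 ≈ 0.81000)
O = 49019/21300 (O = (81/100 - 491)/(-115 - 98) = -49019/100/(-213) = -49019/100*(-1/213) = 49019/21300 ≈ 2.3014)
(O - 511)**2 = (49019/21300 - 511)**2 = (-10835281/21300)**2 = 117403314348961/453690000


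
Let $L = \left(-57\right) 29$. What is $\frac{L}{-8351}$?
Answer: $\frac{1653}{8351} \approx 0.19794$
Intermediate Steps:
$L = -1653$
$\frac{L}{-8351} = - \frac{1653}{-8351} = \left(-1653\right) \left(- \frac{1}{8351}\right) = \frac{1653}{8351}$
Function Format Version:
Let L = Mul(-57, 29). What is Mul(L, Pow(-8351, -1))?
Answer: Rational(1653, 8351) ≈ 0.19794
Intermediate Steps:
L = -1653
Mul(L, Pow(-8351, -1)) = Mul(-1653, Pow(-8351, -1)) = Mul(-1653, Rational(-1, 8351)) = Rational(1653, 8351)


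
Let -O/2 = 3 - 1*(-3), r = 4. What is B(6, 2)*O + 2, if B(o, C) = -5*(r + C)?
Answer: 362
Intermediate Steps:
B(o, C) = -20 - 5*C (B(o, C) = -5*(4 + C) = -20 - 5*C)
O = -12 (O = -2*(3 - 1*(-3)) = -2*(3 + 3) = -2*6 = -12)
B(6, 2)*O + 2 = (-20 - 5*2)*(-12) + 2 = (-20 - 10)*(-12) + 2 = -30*(-12) + 2 = 360 + 2 = 362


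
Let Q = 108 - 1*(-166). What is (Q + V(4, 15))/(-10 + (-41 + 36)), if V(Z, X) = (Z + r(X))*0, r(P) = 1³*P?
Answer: -274/15 ≈ -18.267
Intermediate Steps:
r(P) = P (r(P) = 1*P = P)
V(Z, X) = 0 (V(Z, X) = (Z + X)*0 = (X + Z)*0 = 0)
Q = 274 (Q = 108 + 166 = 274)
(Q + V(4, 15))/(-10 + (-41 + 36)) = (274 + 0)/(-10 + (-41 + 36)) = 274/(-10 - 5) = 274/(-15) = 274*(-1/15) = -274/15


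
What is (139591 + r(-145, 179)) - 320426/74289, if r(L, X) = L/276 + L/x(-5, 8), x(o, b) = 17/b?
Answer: 16210308240497/116187996 ≈ 1.3952e+5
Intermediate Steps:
r(L, X) = 2225*L/4692 (r(L, X) = L/276 + L/((17/8)) = L*(1/276) + L/((17*(1/8))) = L/276 + L/(17/8) = L/276 + L*(8/17) = L/276 + 8*L/17 = 2225*L/4692)
(139591 + r(-145, 179)) - 320426/74289 = (139591 + (2225/4692)*(-145)) - 320426/74289 = (139591 - 322625/4692) - 320426*1/74289 = 654638347/4692 - 320426/74289 = 16210308240497/116187996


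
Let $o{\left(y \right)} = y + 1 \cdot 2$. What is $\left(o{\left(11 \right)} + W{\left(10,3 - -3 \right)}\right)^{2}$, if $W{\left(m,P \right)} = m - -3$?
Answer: $676$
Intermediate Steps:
$W{\left(m,P \right)} = 3 + m$ ($W{\left(m,P \right)} = m + 3 = 3 + m$)
$o{\left(y \right)} = 2 + y$ ($o{\left(y \right)} = y + 2 = 2 + y$)
$\left(o{\left(11 \right)} + W{\left(10,3 - -3 \right)}\right)^{2} = \left(\left(2 + 11\right) + \left(3 + 10\right)\right)^{2} = \left(13 + 13\right)^{2} = 26^{2} = 676$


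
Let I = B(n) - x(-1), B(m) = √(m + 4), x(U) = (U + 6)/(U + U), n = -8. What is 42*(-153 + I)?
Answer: -6321 + 84*I ≈ -6321.0 + 84.0*I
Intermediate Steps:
x(U) = (6 + U)/(2*U) (x(U) = (6 + U)/((2*U)) = (6 + U)*(1/(2*U)) = (6 + U)/(2*U))
B(m) = √(4 + m)
I = 5/2 + 2*I (I = √(4 - 8) - (6 - 1)/(2*(-1)) = √(-4) - (-1)*5/2 = 2*I - 1*(-5/2) = 2*I + 5/2 = 5/2 + 2*I ≈ 2.5 + 2.0*I)
42*(-153 + I) = 42*(-153 + (5/2 + 2*I)) = 42*(-301/2 + 2*I) = -6321 + 84*I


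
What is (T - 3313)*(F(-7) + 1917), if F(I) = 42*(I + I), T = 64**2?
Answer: 1040607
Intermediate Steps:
T = 4096
F(I) = 84*I (F(I) = 42*(2*I) = 84*I)
(T - 3313)*(F(-7) + 1917) = (4096 - 3313)*(84*(-7) + 1917) = 783*(-588 + 1917) = 783*1329 = 1040607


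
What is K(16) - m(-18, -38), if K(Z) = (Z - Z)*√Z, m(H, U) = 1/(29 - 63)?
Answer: 1/34 ≈ 0.029412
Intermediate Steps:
m(H, U) = -1/34 (m(H, U) = 1/(-34) = -1/34)
K(Z) = 0 (K(Z) = 0*√Z = 0)
K(16) - m(-18, -38) = 0 - 1*(-1/34) = 0 + 1/34 = 1/34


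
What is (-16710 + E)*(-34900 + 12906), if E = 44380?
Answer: -608573980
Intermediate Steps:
(-16710 + E)*(-34900 + 12906) = (-16710 + 44380)*(-34900 + 12906) = 27670*(-21994) = -608573980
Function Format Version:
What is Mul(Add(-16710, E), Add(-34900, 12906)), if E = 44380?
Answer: -608573980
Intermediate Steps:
Mul(Add(-16710, E), Add(-34900, 12906)) = Mul(Add(-16710, 44380), Add(-34900, 12906)) = Mul(27670, -21994) = -608573980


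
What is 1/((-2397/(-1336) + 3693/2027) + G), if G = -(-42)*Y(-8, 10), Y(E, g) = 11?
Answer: 2708072/1260921831 ≈ 0.0021477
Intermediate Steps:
G = 462 (G = -(-42)*11 = -42*(-11) = 462)
1/((-2397/(-1336) + 3693/2027) + G) = 1/((-2397/(-1336) + 3693/2027) + 462) = 1/((-2397*(-1/1336) + 3693*(1/2027)) + 462) = 1/((2397/1336 + 3693/2027) + 462) = 1/(9792567/2708072 + 462) = 1/(1260921831/2708072) = 2708072/1260921831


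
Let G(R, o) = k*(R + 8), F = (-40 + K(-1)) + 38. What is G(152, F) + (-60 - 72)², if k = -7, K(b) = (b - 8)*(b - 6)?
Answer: 16304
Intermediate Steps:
K(b) = (-8 + b)*(-6 + b)
F = 61 (F = (-40 + (48 + (-1)² - 14*(-1))) + 38 = (-40 + (48 + 1 + 14)) + 38 = (-40 + 63) + 38 = 23 + 38 = 61)
G(R, o) = -56 - 7*R (G(R, o) = -7*(R + 8) = -7*(8 + R) = -56 - 7*R)
G(152, F) + (-60 - 72)² = (-56 - 7*152) + (-60 - 72)² = (-56 - 1064) + (-132)² = -1120 + 17424 = 16304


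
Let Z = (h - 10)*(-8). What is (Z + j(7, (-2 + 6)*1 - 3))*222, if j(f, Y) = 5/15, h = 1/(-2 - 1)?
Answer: 18426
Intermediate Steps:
h = -1/3 (h = 1/(-3) = -1/3 ≈ -0.33333)
j(f, Y) = 1/3 (j(f, Y) = 5*(1/15) = 1/3)
Z = 248/3 (Z = (-1/3 - 10)*(-8) = -31/3*(-8) = 248/3 ≈ 82.667)
(Z + j(7, (-2 + 6)*1 - 3))*222 = (248/3 + 1/3)*222 = 83*222 = 18426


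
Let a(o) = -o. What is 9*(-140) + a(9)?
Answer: -1269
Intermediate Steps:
9*(-140) + a(9) = 9*(-140) - 1*9 = -1260 - 9 = -1269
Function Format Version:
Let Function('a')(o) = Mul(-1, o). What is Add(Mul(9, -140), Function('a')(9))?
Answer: -1269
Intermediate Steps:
Add(Mul(9, -140), Function('a')(9)) = Add(Mul(9, -140), Mul(-1, 9)) = Add(-1260, -9) = -1269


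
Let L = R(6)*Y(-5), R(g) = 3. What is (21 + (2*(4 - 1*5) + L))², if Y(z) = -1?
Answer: 256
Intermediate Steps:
L = -3 (L = 3*(-1) = -3)
(21 + (2*(4 - 1*5) + L))² = (21 + (2*(4 - 1*5) - 3))² = (21 + (2*(4 - 5) - 3))² = (21 + (2*(-1) - 3))² = (21 + (-2 - 3))² = (21 - 5)² = 16² = 256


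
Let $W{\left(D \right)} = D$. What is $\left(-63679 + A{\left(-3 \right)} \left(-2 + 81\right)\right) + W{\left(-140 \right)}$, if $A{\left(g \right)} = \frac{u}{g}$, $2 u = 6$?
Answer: $-63898$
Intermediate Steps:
$u = 3$ ($u = \frac{1}{2} \cdot 6 = 3$)
$A{\left(g \right)} = \frac{3}{g}$
$\left(-63679 + A{\left(-3 \right)} \left(-2 + 81\right)\right) + W{\left(-140 \right)} = \left(-63679 + \frac{3}{-3} \left(-2 + 81\right)\right) - 140 = \left(-63679 + 3 \left(- \frac{1}{3}\right) 79\right) - 140 = \left(-63679 - 79\right) - 140 = -63758 - 140 = -63898$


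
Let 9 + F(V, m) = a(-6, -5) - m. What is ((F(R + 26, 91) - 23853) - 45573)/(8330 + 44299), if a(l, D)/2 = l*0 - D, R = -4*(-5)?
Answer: -23172/17543 ≈ -1.3209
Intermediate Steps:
R = 20
a(l, D) = -2*D (a(l, D) = 2*(l*0 - D) = 2*(0 - D) = 2*(-D) = -2*D)
F(V, m) = 1 - m (F(V, m) = -9 + (-2*(-5) - m) = -9 + (10 - m) = 1 - m)
((F(R + 26, 91) - 23853) - 45573)/(8330 + 44299) = (((1 - 1*91) - 23853) - 45573)/(8330 + 44299) = (((1 - 91) - 23853) - 45573)/52629 = ((-90 - 23853) - 45573)*(1/52629) = (-23943 - 45573)*(1/52629) = -69516*1/52629 = -23172/17543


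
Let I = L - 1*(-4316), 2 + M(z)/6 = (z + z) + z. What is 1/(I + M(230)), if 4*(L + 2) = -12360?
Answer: 1/5352 ≈ 0.00018685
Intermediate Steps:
L = -3092 (L = -2 + (¼)*(-12360) = -2 - 3090 = -3092)
M(z) = -12 + 18*z (M(z) = -12 + 6*((z + z) + z) = -12 + 6*(2*z + z) = -12 + 6*(3*z) = -12 + 18*z)
I = 1224 (I = -3092 - 1*(-4316) = -3092 + 4316 = 1224)
1/(I + M(230)) = 1/(1224 + (-12 + 18*230)) = 1/(1224 + (-12 + 4140)) = 1/(1224 + 4128) = 1/5352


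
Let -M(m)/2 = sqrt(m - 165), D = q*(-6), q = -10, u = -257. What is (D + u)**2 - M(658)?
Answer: 38809 + 2*sqrt(493) ≈ 38853.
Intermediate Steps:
D = 60 (D = -10*(-6) = 60)
M(m) = -2*sqrt(-165 + m) (M(m) = -2*sqrt(m - 165) = -2*sqrt(-165 + m))
(D + u)**2 - M(658) = (60 - 257)**2 - (-2)*sqrt(-165 + 658) = (-197)**2 - (-2)*sqrt(493) = 38809 + 2*sqrt(493)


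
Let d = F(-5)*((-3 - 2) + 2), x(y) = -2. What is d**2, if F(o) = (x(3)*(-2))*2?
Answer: 576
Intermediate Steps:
F(o) = 8 (F(o) = -2*(-2)*2 = 4*2 = 8)
d = -24 (d = 8*((-3 - 2) + 2) = 8*(-5 + 2) = 8*(-3) = -24)
d**2 = (-24)**2 = 576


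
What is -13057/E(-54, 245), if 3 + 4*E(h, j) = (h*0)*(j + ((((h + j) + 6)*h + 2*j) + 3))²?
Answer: 52228/3 ≈ 17409.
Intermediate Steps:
E(h, j) = -¾ (E(h, j) = -¾ + ((h*0)*(j + ((((h + j) + 6)*h + 2*j) + 3))²)/4 = -¾ + (0*(j + (((6 + h + j)*h + 2*j) + 3))²)/4 = -¾ + (0*(j + ((h*(6 + h + j) + 2*j) + 3))²)/4 = -¾ + (0*(j + ((2*j + h*(6 + h + j)) + 3))²)/4 = -¾ + (0*(j + (3 + 2*j + h*(6 + h + j)))²)/4 = -¾ + (0*(3 + 3*j + h*(6 + h + j))²)/4 = -¾ + (¼)*0 = -¾ + 0 = -¾)
-13057/E(-54, 245) = -13057/(-¾) = -13057*(-4/3) = 52228/3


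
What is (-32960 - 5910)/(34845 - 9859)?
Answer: -1495/961 ≈ -1.5557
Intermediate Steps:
(-32960 - 5910)/(34845 - 9859) = -38870/24986 = -38870*1/24986 = -1495/961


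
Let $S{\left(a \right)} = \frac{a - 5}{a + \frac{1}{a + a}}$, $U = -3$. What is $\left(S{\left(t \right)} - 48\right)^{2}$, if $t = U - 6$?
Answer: $\frac{57335184}{26569} \approx 2158.0$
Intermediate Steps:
$t = -9$ ($t = -3 - 6 = -9$)
$S{\left(a \right)} = \frac{-5 + a}{a + \frac{1}{2 a}}$
$\left(S{\left(t \right)} - 48\right)^{2} = \left(2 \left(-9\right) \frac{1}{1 + 2 \left(-9\right)^{2}} \left(-5 - 9\right) - 48\right)^{2} = \left(2 \left(-9\right) \frac{1}{1 + 2 \cdot 81} \left(-14\right) - 48\right)^{2} = \left(2 \left(-9\right) \frac{1}{1 + 162} \left(-14\right) - 48\right)^{2} = \left(2 \left(-9\right) \frac{1}{163} \left(-14\right) - 48\right)^{2} = \left(\frac{252}{163} - 48\right)^{2} = \left(- \frac{7572}{163}\right)^{2} = \frac{57335184}{26569}$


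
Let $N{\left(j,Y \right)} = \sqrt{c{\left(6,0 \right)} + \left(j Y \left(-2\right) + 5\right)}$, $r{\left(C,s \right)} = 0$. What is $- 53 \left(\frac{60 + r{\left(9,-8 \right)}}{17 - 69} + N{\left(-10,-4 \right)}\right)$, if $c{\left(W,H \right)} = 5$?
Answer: $\frac{795}{13} - 53 i \sqrt{70} \approx 61.154 - 443.43 i$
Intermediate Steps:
$N{\left(j,Y \right)} = \sqrt{10 - 2 Y j}$ ($N{\left(j,Y \right)} = \sqrt{5 + \left(j Y \left(-2\right) + 5\right)} = \sqrt{5 + \left(Y j \left(-2\right) + 5\right)} = \sqrt{5 - \left(-5 + 2 Y j\right)} = \sqrt{10 - 2 Y j}$)
$- 53 \left(\frac{60 + r{\left(9,-8 \right)}}{17 - 69} + N{\left(-10,-4 \right)}\right) = - 53 \left(\frac{60 + 0}{17 - 69} + \sqrt{10 - \left(-8\right) \left(-10\right)}\right) = - 53 \left(\frac{60}{-52} + \sqrt{10 - 80}\right) = - 53 \left(60 \left(- \frac{1}{52}\right) + \sqrt{-70}\right) = - 53 \left(- \frac{15}{13} + i \sqrt{70}\right) = \frac{795}{13} - 53 i \sqrt{70}$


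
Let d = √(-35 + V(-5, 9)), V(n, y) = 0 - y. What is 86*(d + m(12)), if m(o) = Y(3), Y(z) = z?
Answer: 258 + 172*I*√11 ≈ 258.0 + 570.46*I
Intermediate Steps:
V(n, y) = -y
m(o) = 3
d = 2*I*√11 (d = √(-35 - 1*9) = √(-35 - 9) = √(-44) = 2*I*√11 ≈ 6.6332*I)
86*(d + m(12)) = 86*(2*I*√11 + 3) = 86*(3 + 2*I*√11) = 258 + 172*I*√11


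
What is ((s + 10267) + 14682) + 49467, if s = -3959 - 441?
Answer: 70016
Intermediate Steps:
s = -4400
((s + 10267) + 14682) + 49467 = ((-4400 + 10267) + 14682) + 49467 = (5867 + 14682) + 49467 = 20549 + 49467 = 70016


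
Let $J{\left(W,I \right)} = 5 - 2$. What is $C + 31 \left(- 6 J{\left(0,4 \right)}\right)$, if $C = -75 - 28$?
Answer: $-661$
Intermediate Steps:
$J{\left(W,I \right)} = 3$
$C = -103$ ($C = -75 - 28 = -103$)
$C + 31 \left(- 6 J{\left(0,4 \right)}\right) = -103 + 31 \left(\left(-6\right) 3\right) = -103 + 31 \left(-18\right) = -103 - 558 = -661$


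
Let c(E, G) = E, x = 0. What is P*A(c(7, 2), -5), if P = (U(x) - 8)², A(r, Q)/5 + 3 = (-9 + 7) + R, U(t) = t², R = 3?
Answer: -640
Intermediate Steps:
A(r, Q) = -10 (A(r, Q) = -15 + 5*((-9 + 7) + 3) = -15 + 5*(-2 + 3) = -15 + 5*1 = -15 + 5 = -10)
P = 64 (P = (0² - 8)² = (0 - 8)² = (-8)² = 64)
P*A(c(7, 2), -5) = 64*(-10) = -640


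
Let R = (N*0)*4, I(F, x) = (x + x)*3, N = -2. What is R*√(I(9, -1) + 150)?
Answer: 0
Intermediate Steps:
I(F, x) = 6*x (I(F, x) = (2*x)*3 = 6*x)
R = 0 (R = -2*0*4 = 0*4 = 0)
R*√(I(9, -1) + 150) = 0*√(6*(-1) + 150) = 0*√(-6 + 150) = 0*√144 = 0*12 = 0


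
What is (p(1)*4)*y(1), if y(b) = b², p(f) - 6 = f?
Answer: 28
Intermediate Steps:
p(f) = 6 + f
(p(1)*4)*y(1) = ((6 + 1)*4)*1² = (7*4)*1 = 28*1 = 28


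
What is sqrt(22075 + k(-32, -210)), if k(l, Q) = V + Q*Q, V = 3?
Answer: sqrt(66178) ≈ 257.25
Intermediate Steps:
k(l, Q) = 3 + Q**2 (k(l, Q) = 3 + Q*Q = 3 + Q**2)
sqrt(22075 + k(-32, -210)) = sqrt(22075 + (3 + (-210)**2)) = sqrt(22075 + (3 + 44100)) = sqrt(22075 + 44103) = sqrt(66178)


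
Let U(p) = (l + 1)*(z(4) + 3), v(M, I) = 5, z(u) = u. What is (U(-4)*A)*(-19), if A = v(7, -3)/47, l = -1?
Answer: 0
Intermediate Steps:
U(p) = 0 (U(p) = (-1 + 1)*(4 + 3) = 0*7 = 0)
A = 5/47 ≈ 0.10638
(U(-4)*A)*(-19) = (0*(5/47))*(-19) = 0*(-19) = 0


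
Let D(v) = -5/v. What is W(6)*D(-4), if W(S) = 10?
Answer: 25/2 ≈ 12.500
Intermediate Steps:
W(6)*D(-4) = 10*(-5/(-4)) = 10*(-5*(-¼)) = 10*(5/4) = 25/2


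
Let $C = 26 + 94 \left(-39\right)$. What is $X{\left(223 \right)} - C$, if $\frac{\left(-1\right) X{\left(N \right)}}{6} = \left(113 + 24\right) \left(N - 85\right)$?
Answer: $-109796$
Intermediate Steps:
$C = -3640$ ($C = 26 - 3666 = -3640$)
$X{\left(N \right)} = 69870 - 822 N$ ($X{\left(N \right)} = - 6 \left(113 + 24\right) \left(N - 85\right) = - 6 \cdot 137 \left(-85 + N\right) = - 6 \left(-11645 + 137 N\right) = 69870 - 822 N$)
$X{\left(223 \right)} - C = \left(69870 - 183306\right) - -3640 = \left(69870 - 183306\right) + 3640 = -113436 + 3640 = -109796$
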